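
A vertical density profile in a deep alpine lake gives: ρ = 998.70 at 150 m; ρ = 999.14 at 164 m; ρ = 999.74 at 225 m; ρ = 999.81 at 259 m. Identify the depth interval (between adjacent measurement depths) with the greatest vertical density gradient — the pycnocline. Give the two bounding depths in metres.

Compute the density gradient over each adjacent pair:
  150–164 m: Δρ/Δz = 0.44/14 = 0.031 kg m⁻⁴
  164–225 m: Δρ/Δz = 0.60/61 = 9.8 × 10⁻³ kg m⁻⁴
  225–259 m: Δρ/Δz = 0.07/34 = 2.1 × 10⁻³ kg m⁻⁴
The largest gradient is in the 150–164 m interval — the pycnocline.

150–164 m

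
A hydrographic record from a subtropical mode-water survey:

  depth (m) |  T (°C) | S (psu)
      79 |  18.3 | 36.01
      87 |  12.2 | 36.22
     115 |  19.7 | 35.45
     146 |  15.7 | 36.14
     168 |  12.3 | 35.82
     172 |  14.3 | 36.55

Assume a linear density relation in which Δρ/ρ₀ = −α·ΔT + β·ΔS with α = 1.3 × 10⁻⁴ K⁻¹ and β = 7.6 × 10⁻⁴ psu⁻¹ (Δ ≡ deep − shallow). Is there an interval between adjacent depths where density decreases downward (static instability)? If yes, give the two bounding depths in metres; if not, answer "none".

Evaluate Δρ/ρ₀ = −αΔT + βΔS across each adjacent pair:
  79–87 m: −αΔT+βΔS = −(1.3 × 10⁻⁴)(-6.1)+(7.6 × 10⁻⁴)(+0.21) = 9.5 × 10⁻⁴ → stable
  87–115 m: −αΔT+βΔS = −(1.3 × 10⁻⁴)(+7.5)+(7.6 × 10⁻⁴)(-0.77) = -1.6 × 10⁻³ → UNSTABLE
  115–146 m: −αΔT+βΔS = −(1.3 × 10⁻⁴)(-4.0)+(7.6 × 10⁻⁴)(+0.69) = 1.0 × 10⁻³ → stable
  146–168 m: −αΔT+βΔS = −(1.3 × 10⁻⁴)(-3.4)+(7.6 × 10⁻⁴)(-0.32) = 2.0 × 10⁻⁴ → stable
  168–172 m: −αΔT+βΔS = −(1.3 × 10⁻⁴)(+2.0)+(7.6 × 10⁻⁴)(+0.73) = 2.9 × 10⁻⁴ → stable
The 87–115 m interval has Δρ < 0: lighter water underlies denser water.

87–115 m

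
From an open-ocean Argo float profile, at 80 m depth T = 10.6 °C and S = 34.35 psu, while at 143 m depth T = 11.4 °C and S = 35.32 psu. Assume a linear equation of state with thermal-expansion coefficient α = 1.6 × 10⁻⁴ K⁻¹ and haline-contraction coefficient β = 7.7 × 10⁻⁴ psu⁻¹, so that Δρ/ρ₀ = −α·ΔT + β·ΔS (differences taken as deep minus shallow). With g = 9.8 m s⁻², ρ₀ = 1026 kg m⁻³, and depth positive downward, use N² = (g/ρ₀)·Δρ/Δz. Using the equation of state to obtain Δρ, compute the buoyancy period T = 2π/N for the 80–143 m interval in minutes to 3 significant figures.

ΔT = +0.8 K, ΔS = +0.97 psu (deep − shallow).
Δρ/ρ₀ = −αΔT + βΔS = -1.28 × 10⁻⁴ + 7.469 × 10⁻⁴ = 6.189 × 10⁻⁴, so Δρ ≈ 0.6350 kg m⁻³.
N² = (g/ρ₀)·Δρ/Δz = g·(Δρ/ρ₀)/Δz = 9.8 × 6.189 × 10⁻⁴ / 63 = 9.6273 × 10⁻⁵ s⁻².
N = √(9.6273 × 10⁻⁵) = 9.8119 × 10⁻³ rad s⁻¹ → T = 2π/N = 640.36 s = 10.673 min ≈ 10.7 min.

10.7 min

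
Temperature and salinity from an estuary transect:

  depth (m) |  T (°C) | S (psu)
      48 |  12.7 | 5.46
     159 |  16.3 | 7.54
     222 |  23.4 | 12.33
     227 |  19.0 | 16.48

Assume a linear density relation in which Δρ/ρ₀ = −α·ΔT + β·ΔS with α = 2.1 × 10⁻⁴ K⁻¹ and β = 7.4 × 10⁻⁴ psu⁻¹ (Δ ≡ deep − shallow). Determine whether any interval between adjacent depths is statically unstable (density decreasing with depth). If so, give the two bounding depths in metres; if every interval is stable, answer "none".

Evaluate Δρ/ρ₀ = −αΔT + βΔS across each adjacent pair:
  48–159 m: −αΔT+βΔS = −(2.1 × 10⁻⁴)(+3.6)+(7.4 × 10⁻⁴)(+2.08) = 7.8 × 10⁻⁴ → stable
  159–222 m: −αΔT+βΔS = −(2.1 × 10⁻⁴)(+7.1)+(7.4 × 10⁻⁴)(+4.79) = 2.1 × 10⁻³ → stable
  222–227 m: −αΔT+βΔS = −(2.1 × 10⁻⁴)(-4.4)+(7.4 × 10⁻⁴)(+4.15) = 4.0 × 10⁻³ → stable
Every interval has Δρ > 0: the column is stably stratified throughout.

none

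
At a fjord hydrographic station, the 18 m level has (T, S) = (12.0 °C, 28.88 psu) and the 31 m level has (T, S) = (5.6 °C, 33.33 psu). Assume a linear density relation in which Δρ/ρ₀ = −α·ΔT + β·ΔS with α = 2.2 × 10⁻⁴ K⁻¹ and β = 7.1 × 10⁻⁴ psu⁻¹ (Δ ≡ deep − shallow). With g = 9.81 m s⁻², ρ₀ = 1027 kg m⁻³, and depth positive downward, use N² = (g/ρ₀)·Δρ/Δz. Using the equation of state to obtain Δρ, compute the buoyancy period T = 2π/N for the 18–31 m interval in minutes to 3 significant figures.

1.78 min

ΔT = -6.4 K, ΔS = +4.45 psu (deep − shallow).
Δρ/ρ₀ = −αΔT + βΔS = 1.408 × 10⁻³ + 3.1595 × 10⁻³ = 4.5675 × 10⁻³, so Δρ ≈ 4.691 kg m⁻³.
N² = (g/ρ₀)·Δρ/Δz = g·(Δρ/ρ₀)/Δz = 9.81 × 4.5675 × 10⁻³ / 13 = 3.4467 × 10⁻³ s⁻².
N = √(3.4467 × 10⁻³) = 0.058709 rad s⁻¹ → T = 2π/N = 107.02 s = 1.7837 min ≈ 1.78 min.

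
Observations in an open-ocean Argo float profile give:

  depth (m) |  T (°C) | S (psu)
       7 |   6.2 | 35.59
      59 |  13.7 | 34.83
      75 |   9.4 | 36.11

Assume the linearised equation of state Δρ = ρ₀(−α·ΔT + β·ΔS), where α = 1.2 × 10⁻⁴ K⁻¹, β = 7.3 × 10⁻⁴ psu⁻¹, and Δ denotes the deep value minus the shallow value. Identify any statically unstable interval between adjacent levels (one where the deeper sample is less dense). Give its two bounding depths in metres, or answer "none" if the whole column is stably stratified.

Evaluate Δρ/ρ₀ = −αΔT + βΔS across each adjacent pair:
  7–59 m: −αΔT+βΔS = −(1.2 × 10⁻⁴)(+7.5)+(7.3 × 10⁻⁴)(-0.76) = -1.5 × 10⁻³ → UNSTABLE
  59–75 m: −αΔT+βΔS = −(1.2 × 10⁻⁴)(-4.3)+(7.3 × 10⁻⁴)(+1.28) = 1.5 × 10⁻³ → stable
The 7–59 m interval has Δρ < 0: lighter water underlies denser water.

7–59 m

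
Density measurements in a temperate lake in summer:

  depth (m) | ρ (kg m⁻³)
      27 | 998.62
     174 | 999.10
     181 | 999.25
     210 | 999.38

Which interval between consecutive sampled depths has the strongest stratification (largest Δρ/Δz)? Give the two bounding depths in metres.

Compute the density gradient over each adjacent pair:
  27–174 m: Δρ/Δz = 0.48/147 = 3.3 × 10⁻³ kg m⁻⁴
  174–181 m: Δρ/Δz = 0.15/7 = 0.021 kg m⁻⁴
  181–210 m: Δρ/Δz = 0.13/29 = 4.5 × 10⁻³ kg m⁻⁴
The largest gradient is in the 174–181 m interval — the pycnocline.

174–181 m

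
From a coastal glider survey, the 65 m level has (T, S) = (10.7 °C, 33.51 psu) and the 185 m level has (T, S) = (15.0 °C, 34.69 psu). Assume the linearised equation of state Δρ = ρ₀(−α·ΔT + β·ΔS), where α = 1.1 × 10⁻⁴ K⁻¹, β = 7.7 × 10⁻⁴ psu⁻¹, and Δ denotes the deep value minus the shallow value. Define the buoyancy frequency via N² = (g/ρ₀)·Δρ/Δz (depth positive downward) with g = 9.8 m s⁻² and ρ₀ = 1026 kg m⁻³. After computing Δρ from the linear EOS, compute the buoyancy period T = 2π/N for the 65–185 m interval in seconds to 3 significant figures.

ΔT = +4.3 K, ΔS = +1.18 psu (deep − shallow).
Δρ/ρ₀ = −αΔT + βΔS = -4.73 × 10⁻⁴ + 9.086 × 10⁻⁴ = 4.356 × 10⁻⁴, so Δρ ≈ 0.4469 kg m⁻³.
N² = (g/ρ₀)·Δρ/Δz = g·(Δρ/ρ₀)/Δz = 9.8 × 4.356 × 10⁻⁴ / 120 = 3.5574 × 10⁻⁵ s⁻².
N = √(3.5574 × 10⁻⁵) = 5.9644 × 10⁻³ rad s⁻¹ → T = 2π/N = 1.0534 × 10³ s ≈ 1.05 × 10³ s.

1.05 × 10³ s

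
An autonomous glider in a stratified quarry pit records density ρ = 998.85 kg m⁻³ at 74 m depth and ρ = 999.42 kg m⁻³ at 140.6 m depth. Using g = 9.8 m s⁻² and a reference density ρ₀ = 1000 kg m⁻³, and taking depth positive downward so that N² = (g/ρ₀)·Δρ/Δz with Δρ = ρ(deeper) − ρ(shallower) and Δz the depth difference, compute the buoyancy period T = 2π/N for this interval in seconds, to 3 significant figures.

Δρ = 999.42 − 998.85 = 0.57 kg m⁻³ over Δz = 140.6 − 74 = 66.6 m.
N² = (9.8/1000) × (0.57/66.6) = 8.3874 × 10⁻⁵ s⁻².
N = √(8.3874 × 10⁻⁵) = 9.1583 × 10⁻³ rad s⁻¹, so T = 2π/N = 686.06 s ≈ 686 s.
Since Δρ > 0 the layer is stably stratified.

686 s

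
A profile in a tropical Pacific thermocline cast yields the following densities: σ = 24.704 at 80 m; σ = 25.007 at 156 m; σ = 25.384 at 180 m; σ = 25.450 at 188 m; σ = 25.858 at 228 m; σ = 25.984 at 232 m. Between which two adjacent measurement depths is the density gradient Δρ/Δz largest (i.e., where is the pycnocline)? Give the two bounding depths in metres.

Compute the density gradient over each adjacent pair:
  80–156 m: Δρ/Δz = 0.303/76 = 4.0 × 10⁻³ kg m⁻⁴
  156–180 m: Δρ/Δz = 0.377/24 = 0.016 kg m⁻⁴
  180–188 m: Δρ/Δz = 0.066/8 = 8.3 × 10⁻³ kg m⁻⁴
  188–228 m: Δρ/Δz = 0.408/40 = 0.010 kg m⁻⁴
  228–232 m: Δρ/Δz = 0.126/4 = 0.032 kg m⁻⁴
The largest gradient is in the 228–232 m interval — the pycnocline.

228–232 m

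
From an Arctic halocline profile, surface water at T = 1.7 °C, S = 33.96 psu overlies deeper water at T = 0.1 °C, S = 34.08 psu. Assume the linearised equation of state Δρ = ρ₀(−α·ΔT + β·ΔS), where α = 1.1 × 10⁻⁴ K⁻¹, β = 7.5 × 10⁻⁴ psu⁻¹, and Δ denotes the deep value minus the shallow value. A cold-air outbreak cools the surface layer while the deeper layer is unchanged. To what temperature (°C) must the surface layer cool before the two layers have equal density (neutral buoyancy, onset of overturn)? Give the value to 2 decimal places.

Neutral buoyancy requires Δρ = 0, i.e. −α(T_deep − T_surf′) + β(S_deep − S_surf) = 0.
T_surf′ = T_deep − (β/α)·ΔS = 0.1 − (7.5 × 10⁻⁴/1.1 × 10⁻⁴)·(+0.12) = -0.7182 °C.
Cooling required: 1.7 − (-0.7182) = 2.4182 °C.

-0.72 °C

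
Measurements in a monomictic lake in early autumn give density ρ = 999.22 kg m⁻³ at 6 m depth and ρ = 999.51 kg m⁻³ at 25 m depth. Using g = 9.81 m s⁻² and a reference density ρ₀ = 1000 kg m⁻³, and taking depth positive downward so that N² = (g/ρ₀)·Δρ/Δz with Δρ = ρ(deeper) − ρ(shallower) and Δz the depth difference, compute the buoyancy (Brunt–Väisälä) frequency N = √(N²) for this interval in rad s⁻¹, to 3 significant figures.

0.0122 rad s⁻¹

Δρ = 999.51 − 999.22 = 0.29 kg m⁻³ over Δz = 25 − 6 = 19 m.
N² = (9.81/1000) × (0.29/19) = 1.4973 × 10⁻⁴ s⁻².
N = √(1.4973 × 10⁻⁴) = 0.012236 rad s⁻¹ ≈ 0.0122 rad s⁻¹.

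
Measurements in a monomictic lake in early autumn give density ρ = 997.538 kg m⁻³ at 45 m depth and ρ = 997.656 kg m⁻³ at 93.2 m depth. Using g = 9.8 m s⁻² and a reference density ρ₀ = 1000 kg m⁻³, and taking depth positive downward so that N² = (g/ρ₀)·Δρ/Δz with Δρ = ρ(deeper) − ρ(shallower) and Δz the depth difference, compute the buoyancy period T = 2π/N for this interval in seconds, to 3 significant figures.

Δρ = 997.656 − 997.538 = 0.118 kg m⁻³ over Δz = 93.2 − 45 = 48.2 m.
N² = (9.8/1000) × (0.118/48.2) = 2.3992 × 10⁻⁵ s⁻².
N = √(2.3992 × 10⁻⁵) = 4.8982 × 10⁻³ rad s⁻¹, so T = 2π/N = 1.2828 × 10³ s ≈ 1.28 × 10³ s.

1.28 × 10³ s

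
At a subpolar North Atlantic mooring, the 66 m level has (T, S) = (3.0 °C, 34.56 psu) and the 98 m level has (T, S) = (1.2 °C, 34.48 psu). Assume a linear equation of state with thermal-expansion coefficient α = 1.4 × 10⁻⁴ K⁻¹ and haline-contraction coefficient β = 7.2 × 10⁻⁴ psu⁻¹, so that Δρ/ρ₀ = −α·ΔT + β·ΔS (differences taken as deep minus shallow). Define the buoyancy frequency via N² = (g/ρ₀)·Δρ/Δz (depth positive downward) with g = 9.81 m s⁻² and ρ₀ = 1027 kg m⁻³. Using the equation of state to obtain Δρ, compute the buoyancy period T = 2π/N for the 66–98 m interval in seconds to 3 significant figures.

814 s

ΔT = -1.8 K, ΔS = -0.08 psu (deep − shallow).
Δρ/ρ₀ = −αΔT + βΔS = 2.52 × 10⁻⁴ − 5.76 × 10⁻⁵ = 1.944 × 10⁻⁴, so Δρ ≈ 0.1996 kg m⁻³.
N² = (g/ρ₀)·Δρ/Δz = g·(Δρ/ρ₀)/Δz = 9.81 × 1.944 × 10⁻⁴ / 32 = 5.9596 × 10⁻⁵ s⁻².
N = √(5.9596 × 10⁻⁵) = 7.7198 × 10⁻³ rad s⁻¹ → T = 2π/N = 813.91 s ≈ 814 s.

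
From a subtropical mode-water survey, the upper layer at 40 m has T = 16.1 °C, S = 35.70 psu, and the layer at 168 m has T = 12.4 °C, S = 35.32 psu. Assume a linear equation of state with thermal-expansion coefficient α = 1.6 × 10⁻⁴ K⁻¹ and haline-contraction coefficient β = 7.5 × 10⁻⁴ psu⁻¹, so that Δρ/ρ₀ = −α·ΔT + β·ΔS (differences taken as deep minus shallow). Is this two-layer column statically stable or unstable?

ΔT = 12.4 − 16.1 = -3.7 K and ΔS = 35.32 − 35.70 = -0.38 psu (deep − shallow).
−αΔT = 5.92 × 10⁻⁴; βΔS = -2.85 × 10⁻⁴; sum Δρ/ρ₀ = 3.07 × 10⁻⁴.
Δρ/ρ₀ > 0, so Δρ > 0: deeper water is denser → statically stable.

stable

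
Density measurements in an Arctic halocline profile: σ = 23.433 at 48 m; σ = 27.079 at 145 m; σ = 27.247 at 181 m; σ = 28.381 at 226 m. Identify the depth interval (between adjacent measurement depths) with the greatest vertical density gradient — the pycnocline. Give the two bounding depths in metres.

48–145 m

Compute the density gradient over each adjacent pair:
  48–145 m: Δρ/Δz = 3.646/97 = 0.038 kg m⁻⁴
  145–181 m: Δρ/Δz = 0.168/36 = 4.7 × 10⁻³ kg m⁻⁴
  181–226 m: Δρ/Δz = 1.134/45 = 0.025 kg m⁻⁴
The largest gradient is in the 48–145 m interval — the pycnocline.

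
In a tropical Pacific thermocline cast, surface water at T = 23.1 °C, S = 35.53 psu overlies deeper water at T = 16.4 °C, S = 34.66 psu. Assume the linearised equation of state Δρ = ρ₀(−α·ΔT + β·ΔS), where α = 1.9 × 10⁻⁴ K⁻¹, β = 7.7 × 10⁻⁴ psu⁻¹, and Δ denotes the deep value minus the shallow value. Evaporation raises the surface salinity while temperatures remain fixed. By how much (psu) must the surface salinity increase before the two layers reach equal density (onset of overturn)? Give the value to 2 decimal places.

Neutral buoyancy requires −α(T_deep − T_surf) + β(S_deep − S_surf′) = 0.
S_surf′ = S_deep − (α/β)·ΔT = 34.66 − (1.9 × 10⁻⁴/7.7 × 10⁻⁴)·(-6.7) = 36.3132 psu.
Increase required: 36.3132 − 35.53 = 0.7832 psu.

0.78 psu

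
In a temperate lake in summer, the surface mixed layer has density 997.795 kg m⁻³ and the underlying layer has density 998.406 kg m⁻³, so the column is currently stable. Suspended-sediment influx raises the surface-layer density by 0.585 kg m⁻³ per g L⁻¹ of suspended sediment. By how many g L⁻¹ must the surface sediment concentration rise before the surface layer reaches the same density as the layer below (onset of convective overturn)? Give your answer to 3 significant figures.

1.04 g L⁻¹

Density deficit of the surface layer: 998.406 − 997.795 = 0.611 kg m⁻³.
Required change = 0.611 / 0.585 = 1.04 g L⁻¹.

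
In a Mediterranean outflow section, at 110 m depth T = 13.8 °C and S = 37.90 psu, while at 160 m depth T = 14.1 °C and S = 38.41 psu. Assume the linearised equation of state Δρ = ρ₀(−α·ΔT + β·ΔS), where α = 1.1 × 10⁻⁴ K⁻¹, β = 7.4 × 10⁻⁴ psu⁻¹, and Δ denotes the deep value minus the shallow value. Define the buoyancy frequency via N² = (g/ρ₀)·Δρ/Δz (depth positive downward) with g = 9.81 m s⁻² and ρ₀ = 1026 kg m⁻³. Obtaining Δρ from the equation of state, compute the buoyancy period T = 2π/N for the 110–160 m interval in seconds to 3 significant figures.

764 s

ΔT = +0.3 K, ΔS = +0.51 psu (deep − shallow).
Δρ/ρ₀ = −αΔT + βΔS = -3.30 × 10⁻⁵ + 3.774 × 10⁻⁴ = 3.444 × 10⁻⁴, so Δρ ≈ 0.3534 kg m⁻³.
N² = (g/ρ₀)·Δρ/Δz = g·(Δρ/ρ₀)/Δz = 9.81 × 3.444 × 10⁻⁴ / 50 = 6.7571 × 10⁻⁵ s⁻².
N = √(6.7571 × 10⁻⁵) = 8.2202 × 10⁻³ rad s⁻¹ → T = 2π/N = 764.36 s ≈ 764 s.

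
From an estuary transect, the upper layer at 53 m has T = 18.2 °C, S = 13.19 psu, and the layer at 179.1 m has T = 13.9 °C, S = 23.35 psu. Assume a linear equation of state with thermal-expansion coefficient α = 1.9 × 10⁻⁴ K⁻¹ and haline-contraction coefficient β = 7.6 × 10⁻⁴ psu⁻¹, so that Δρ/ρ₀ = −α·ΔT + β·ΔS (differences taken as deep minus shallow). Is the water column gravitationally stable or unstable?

ΔT = 13.9 − 18.2 = -4.3 K and ΔS = 23.35 − 13.19 = +10.16 psu (deep − shallow).
−αΔT = 8.17 × 10⁻⁴; βΔS = 7.7216 × 10⁻³; sum Δρ/ρ₀ = 8.5386 × 10⁻³.
Δρ/ρ₀ > 0, so Δρ > 0: deeper water is denser → statically stable.

stable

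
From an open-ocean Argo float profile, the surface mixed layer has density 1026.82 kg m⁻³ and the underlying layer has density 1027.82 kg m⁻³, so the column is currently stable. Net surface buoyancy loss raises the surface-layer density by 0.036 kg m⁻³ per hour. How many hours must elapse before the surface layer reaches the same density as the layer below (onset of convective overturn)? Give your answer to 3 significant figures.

Density deficit of the surface layer: 1027.82 − 1026.82 = 1.0 kg m⁻³.
Required change = 1.0 / 0.036 = 27.8 hours.

27.8 hours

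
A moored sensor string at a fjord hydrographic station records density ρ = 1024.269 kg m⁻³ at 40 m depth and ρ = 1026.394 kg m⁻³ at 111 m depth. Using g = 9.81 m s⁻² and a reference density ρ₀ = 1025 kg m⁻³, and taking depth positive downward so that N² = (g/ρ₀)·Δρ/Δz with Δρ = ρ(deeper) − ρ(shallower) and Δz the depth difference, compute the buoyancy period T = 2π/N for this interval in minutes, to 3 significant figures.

6.19 min

Δρ = 1026.394 − 1024.269 = 2.125 kg m⁻³ over Δz = 111 − 40 = 71 m.
N² = (9.81/1025) × (2.125/71) = 2.8645 × 10⁻⁴ s⁻².
N = √(2.8645 × 10⁻⁴) = 0.016925 rad s⁻¹, so T = 2π/N = 371.24 s = 6.1873 min ≈ 6.19 min.
N² > 0, so the interval is statically stable.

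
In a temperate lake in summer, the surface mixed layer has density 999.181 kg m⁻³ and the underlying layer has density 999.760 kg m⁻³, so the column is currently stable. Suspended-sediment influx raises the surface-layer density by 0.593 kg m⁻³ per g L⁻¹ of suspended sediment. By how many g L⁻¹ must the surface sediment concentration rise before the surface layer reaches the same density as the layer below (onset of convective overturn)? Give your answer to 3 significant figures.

Density deficit of the surface layer: 999.760 − 999.181 = 0.579 kg m⁻³.
Required change = 0.579 / 0.593 = 0.976 g L⁻¹.

0.976 g L⁻¹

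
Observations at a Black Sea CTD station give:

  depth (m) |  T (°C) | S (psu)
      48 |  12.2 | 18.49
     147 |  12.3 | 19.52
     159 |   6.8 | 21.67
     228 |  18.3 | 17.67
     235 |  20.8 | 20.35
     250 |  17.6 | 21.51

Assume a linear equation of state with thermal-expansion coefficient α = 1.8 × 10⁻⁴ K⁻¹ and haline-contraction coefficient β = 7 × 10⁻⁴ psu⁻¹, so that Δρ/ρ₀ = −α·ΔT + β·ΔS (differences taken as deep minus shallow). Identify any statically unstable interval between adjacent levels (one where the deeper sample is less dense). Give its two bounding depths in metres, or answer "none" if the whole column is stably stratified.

Evaluate Δρ/ρ₀ = −αΔT + βΔS across each adjacent pair:
  48–147 m: −αΔT+βΔS = −(1.8 × 10⁻⁴)(+0.1)+(7 × 10⁻⁴)(+1.03) = 7.0 × 10⁻⁴ → stable
  147–159 m: −αΔT+βΔS = −(1.8 × 10⁻⁴)(-5.5)+(7 × 10⁻⁴)(+2.15) = 2.5 × 10⁻³ → stable
  159–228 m: −αΔT+βΔS = −(1.8 × 10⁻⁴)(+11.5)+(7 × 10⁻⁴)(-4.00) = -4.9 × 10⁻³ → UNSTABLE
  228–235 m: −αΔT+βΔS = −(1.8 × 10⁻⁴)(+2.5)+(7 × 10⁻⁴)(+2.68) = 1.4 × 10⁻³ → stable
  235–250 m: −αΔT+βΔS = −(1.8 × 10⁻⁴)(-3.2)+(7 × 10⁻⁴)(+1.16) = 1.4 × 10⁻³ → stable
The 159–228 m interval has Δρ < 0: lighter water underlies denser water.

159–228 m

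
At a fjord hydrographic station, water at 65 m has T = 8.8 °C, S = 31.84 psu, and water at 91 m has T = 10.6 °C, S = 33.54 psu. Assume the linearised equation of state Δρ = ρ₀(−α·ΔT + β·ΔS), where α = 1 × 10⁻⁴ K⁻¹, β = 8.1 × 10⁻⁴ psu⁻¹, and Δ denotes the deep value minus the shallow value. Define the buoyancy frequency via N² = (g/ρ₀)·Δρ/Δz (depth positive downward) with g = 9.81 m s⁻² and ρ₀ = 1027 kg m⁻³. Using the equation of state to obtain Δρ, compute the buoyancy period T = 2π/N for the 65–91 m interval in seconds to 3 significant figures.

ΔT = +1.8 K, ΔS = +1.70 psu (deep − shallow).
Δρ/ρ₀ = −αΔT + βΔS = -1.80 × 10⁻⁴ + 1.377 × 10⁻³ = 1.197 × 10⁻³, so Δρ ≈ 1.229 kg m⁻³.
N² = (g/ρ₀)·Δρ/Δz = g·(Δρ/ρ₀)/Δz = 9.81 × 1.197 × 10⁻³ / 26 = 4.5164 × 10⁻⁴ s⁻².
N = √(4.5164 × 10⁻⁴) = 0.021252 rad s⁻¹ → T = 2π/N = 295.65 s ≈ 296 s.

296 s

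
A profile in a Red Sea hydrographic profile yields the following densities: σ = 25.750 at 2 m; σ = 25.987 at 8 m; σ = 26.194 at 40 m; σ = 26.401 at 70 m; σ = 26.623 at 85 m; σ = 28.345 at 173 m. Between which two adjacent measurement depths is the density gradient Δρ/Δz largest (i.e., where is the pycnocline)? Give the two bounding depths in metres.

Compute the density gradient over each adjacent pair:
  2–8 m: Δρ/Δz = 0.237/6 = 0.040 kg m⁻⁴
  8–40 m: Δρ/Δz = 0.207/32 = 6.5 × 10⁻³ kg m⁻⁴
  40–70 m: Δρ/Δz = 0.207/30 = 6.9 × 10⁻³ kg m⁻⁴
  70–85 m: Δρ/Δz = 0.222/15 = 0.015 kg m⁻⁴
  85–173 m: Δρ/Δz = 1.722/88 = 0.020 kg m⁻⁴
The largest gradient is in the 2–8 m interval — the pycnocline.

2–8 m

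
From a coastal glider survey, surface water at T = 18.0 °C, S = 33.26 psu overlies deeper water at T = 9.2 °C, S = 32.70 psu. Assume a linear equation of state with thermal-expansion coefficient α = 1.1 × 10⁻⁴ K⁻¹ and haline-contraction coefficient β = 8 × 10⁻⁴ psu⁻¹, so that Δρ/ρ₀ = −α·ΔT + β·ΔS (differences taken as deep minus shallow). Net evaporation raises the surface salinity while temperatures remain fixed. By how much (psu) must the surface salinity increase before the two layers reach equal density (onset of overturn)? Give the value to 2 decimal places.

0.65 psu

Neutral buoyancy requires −α(T_deep − T_surf) + β(S_deep − S_surf′) = 0.
S_surf′ = S_deep − (α/β)·ΔT = 32.70 − (1.1 × 10⁻⁴/8 × 10⁻⁴)·(-8.8) = 33.9100 psu.
Increase required: 33.9100 − 33.26 = 0.6500 psu.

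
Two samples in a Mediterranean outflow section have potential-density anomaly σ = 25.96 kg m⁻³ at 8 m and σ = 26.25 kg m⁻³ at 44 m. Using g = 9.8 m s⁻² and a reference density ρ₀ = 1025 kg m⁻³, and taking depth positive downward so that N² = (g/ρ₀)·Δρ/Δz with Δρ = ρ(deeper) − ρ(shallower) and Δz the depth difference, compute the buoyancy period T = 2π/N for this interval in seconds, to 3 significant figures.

Δρ = 1026.25 − 1025.96 = 0.29 kg m⁻³ over Δz = 44 − 8 = 36 m.
N² = (9.8/1025) × (0.29/36) = 7.7019 × 10⁻⁵ s⁻².
N = √(7.7019 × 10⁻⁵) = 8.7760 × 10⁻³ rad s⁻¹, so T = 2π/N = 715.95 s ≈ 716 s.

716 s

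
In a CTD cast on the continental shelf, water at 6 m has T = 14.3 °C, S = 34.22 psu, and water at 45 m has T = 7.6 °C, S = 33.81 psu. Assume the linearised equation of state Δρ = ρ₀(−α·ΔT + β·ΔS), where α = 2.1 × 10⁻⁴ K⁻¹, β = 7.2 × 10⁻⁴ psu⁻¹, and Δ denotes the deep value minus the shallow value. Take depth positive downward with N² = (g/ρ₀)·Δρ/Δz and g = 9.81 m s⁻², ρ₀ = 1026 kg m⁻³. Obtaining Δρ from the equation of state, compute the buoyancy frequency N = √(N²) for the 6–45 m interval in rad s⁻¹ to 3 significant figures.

ΔT = -6.7 K, ΔS = -0.41 psu (deep − shallow).
Δρ/ρ₀ = −αΔT + βΔS = 1.407 × 10⁻³ − 2.952 × 10⁻⁴ = 1.1118 × 10⁻³, so Δρ ≈ 1.141 kg m⁻³.
N² = (g/ρ₀)·Δρ/Δz = g·(Δρ/ρ₀)/Δz = 9.81 × 1.1118 × 10⁻³ / 39 = 2.7966 × 10⁻⁴ s⁻².
N = √(2.7966 × 10⁻⁴) = 0.016723 rad s⁻¹ ≈ 0.0167 rad s⁻¹.

0.0167 rad s⁻¹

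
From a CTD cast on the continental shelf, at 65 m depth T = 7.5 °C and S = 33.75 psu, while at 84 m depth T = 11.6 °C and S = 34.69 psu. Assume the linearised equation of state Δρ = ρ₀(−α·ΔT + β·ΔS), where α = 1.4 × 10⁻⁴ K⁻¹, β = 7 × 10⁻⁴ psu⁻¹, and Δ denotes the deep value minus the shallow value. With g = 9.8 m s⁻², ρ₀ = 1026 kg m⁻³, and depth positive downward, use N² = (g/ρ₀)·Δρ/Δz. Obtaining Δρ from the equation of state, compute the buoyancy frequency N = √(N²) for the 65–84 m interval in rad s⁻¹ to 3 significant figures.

ΔT = +4.1 K, ΔS = +0.94 psu (deep − shallow).
Δρ/ρ₀ = −αΔT + βΔS = -5.74 × 10⁻⁴ + 6.58 × 10⁻⁴ = 8.40 × 10⁻⁵, so Δρ ≈ 0.08618 kg m⁻³.
N² = (g/ρ₀)·Δρ/Δz = g·(Δρ/ρ₀)/Δz = 9.8 × 8.40 × 10⁻⁵ / 19 = 4.3326 × 10⁻⁵ s⁻².
N = √(4.3326 × 10⁻⁵) = 6.5822 × 10⁻³ rad s⁻¹ ≈ 6.58 × 10⁻³ rad s⁻¹.

6.58 × 10⁻³ rad s⁻¹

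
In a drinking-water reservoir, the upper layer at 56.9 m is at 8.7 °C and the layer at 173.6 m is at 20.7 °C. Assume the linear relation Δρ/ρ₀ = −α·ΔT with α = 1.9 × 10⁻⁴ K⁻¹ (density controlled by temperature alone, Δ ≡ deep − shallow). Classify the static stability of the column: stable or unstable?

unstable

ΔT = 20.7 − 8.7 = +12.0 K, so Δρ/ρ₀ = −αΔT = -2.28 × 10⁻³.
Δρ/ρ₀ < 0, so Δρ < 0: deeper water is lighter → statically unstable; the column would overturn.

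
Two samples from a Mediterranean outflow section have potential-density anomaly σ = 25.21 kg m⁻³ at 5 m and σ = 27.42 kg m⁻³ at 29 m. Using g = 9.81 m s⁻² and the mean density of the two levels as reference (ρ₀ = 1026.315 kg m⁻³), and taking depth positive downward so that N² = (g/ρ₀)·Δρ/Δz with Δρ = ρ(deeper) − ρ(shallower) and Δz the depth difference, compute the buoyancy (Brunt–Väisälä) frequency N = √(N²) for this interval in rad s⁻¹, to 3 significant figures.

Δρ = 1027.42 − 1025.21 = 2.21 kg m⁻³ over Δz = 29 − 5 = 24 m.
N² = (9.81/1026.315) × (2.21/24) = 8.8018 × 10⁻⁴ s⁻².
N = √(8.8018 × 10⁻⁴) = 0.029668 rad s⁻¹ ≈ 0.0297 rad s⁻¹.

0.0297 rad s⁻¹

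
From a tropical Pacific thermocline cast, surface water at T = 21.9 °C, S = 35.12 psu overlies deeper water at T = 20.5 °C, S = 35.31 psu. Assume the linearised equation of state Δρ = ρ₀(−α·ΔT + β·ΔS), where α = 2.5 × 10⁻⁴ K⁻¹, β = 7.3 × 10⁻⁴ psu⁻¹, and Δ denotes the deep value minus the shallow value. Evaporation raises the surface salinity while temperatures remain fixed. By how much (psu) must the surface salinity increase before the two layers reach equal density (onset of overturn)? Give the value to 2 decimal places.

0.67 psu

Neutral buoyancy requires −α(T_deep − T_surf) + β(S_deep − S_surf′) = 0.
S_surf′ = S_deep − (α/β)·ΔT = 35.31 − (2.5 × 10⁻⁴/7.3 × 10⁻⁴)·(-1.4) = 35.7895 psu.
Increase required: 35.7895 − 35.12 = 0.6695 psu.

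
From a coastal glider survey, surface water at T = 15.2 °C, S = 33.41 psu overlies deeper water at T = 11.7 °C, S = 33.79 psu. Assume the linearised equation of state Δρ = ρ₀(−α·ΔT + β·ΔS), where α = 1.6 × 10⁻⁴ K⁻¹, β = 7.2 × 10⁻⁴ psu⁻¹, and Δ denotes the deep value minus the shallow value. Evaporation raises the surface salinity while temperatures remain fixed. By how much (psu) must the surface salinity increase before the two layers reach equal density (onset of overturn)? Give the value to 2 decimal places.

1.16 psu

Neutral buoyancy requires −α(T_deep − T_surf) + β(S_deep − S_surf′) = 0.
S_surf′ = S_deep − (α/β)·ΔT = 33.79 − (1.6 × 10⁻⁴/7.2 × 10⁻⁴)·(-3.5) = 34.5678 psu.
Increase required: 34.5678 − 33.41 = 1.1578 psu.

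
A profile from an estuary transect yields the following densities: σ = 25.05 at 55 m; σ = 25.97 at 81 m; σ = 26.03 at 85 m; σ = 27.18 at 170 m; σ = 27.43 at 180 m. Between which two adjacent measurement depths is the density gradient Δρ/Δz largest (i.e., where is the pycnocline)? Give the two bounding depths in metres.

55–81 m

Compute the density gradient over each adjacent pair:
  55–81 m: Δρ/Δz = 0.92/26 = 0.035 kg m⁻⁴
  81–85 m: Δρ/Δz = 0.06/4 = 0.015 kg m⁻⁴
  85–170 m: Δρ/Δz = 1.15/85 = 0.014 kg m⁻⁴
  170–180 m: Δρ/Δz = 0.25/10 = 0.025 kg m⁻⁴
The largest gradient is in the 55–81 m interval — the pycnocline.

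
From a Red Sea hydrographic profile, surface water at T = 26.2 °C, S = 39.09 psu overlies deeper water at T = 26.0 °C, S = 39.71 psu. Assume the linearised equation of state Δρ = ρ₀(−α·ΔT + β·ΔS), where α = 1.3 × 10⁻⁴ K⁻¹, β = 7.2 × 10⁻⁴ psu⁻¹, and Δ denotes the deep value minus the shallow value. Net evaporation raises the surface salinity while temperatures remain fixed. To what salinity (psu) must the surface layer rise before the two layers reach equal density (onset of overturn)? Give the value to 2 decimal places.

Neutral buoyancy requires −α(T_deep − T_surf) + β(S_deep − S_surf′) = 0.
S_surf′ = S_deep − (α/β)·ΔT = 39.71 − (1.3 × 10⁻⁴/7.2 × 10⁻⁴)·(-0.2) = 39.7461 psu.
Increase required: 39.7461 − 39.09 = 0.6561 psu.

39.75 psu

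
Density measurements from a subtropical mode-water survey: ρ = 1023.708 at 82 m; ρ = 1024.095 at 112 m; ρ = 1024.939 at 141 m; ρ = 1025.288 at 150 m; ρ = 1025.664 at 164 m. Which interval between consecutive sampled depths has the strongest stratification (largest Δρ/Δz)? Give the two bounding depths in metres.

Compute the density gradient over each adjacent pair:
  82–112 m: Δρ/Δz = 0.387/30 = 0.013 kg m⁻⁴
  112–141 m: Δρ/Δz = 0.844/29 = 0.029 kg m⁻⁴
  141–150 m: Δρ/Δz = 0.349/9 = 0.039 kg m⁻⁴
  150–164 m: Δρ/Δz = 0.376/14 = 0.027 kg m⁻⁴
The largest gradient is in the 141–150 m interval — the pycnocline.

141–150 m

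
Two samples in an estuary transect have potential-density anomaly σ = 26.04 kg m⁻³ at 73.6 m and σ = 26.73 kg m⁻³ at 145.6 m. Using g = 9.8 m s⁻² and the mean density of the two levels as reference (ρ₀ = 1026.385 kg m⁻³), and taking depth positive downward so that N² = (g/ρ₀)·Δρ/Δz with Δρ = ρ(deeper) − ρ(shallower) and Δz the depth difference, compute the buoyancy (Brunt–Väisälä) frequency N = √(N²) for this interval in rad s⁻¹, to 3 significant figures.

Δρ = 1026.73 − 1026.04 = 0.69 kg m⁻³ over Δz = 145.6 − 73.6 = 72 m.
N² = (9.8/1026.385) × (0.69/72) = 9.1502 × 10⁻⁵ s⁻².
N = √(9.1502 × 10⁻⁵) = 9.5657 × 10⁻³ rad s⁻¹ ≈ 9.57 × 10⁻³ rad s⁻¹.

9.57 × 10⁻³ rad s⁻¹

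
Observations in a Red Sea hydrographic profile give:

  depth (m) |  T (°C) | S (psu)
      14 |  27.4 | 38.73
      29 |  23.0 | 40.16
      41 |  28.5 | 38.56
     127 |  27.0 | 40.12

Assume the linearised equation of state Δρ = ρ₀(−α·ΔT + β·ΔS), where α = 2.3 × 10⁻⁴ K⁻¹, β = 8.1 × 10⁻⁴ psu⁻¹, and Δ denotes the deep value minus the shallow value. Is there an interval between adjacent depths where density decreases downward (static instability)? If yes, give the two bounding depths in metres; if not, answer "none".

Evaluate Δρ/ρ₀ = −αΔT + βΔS across each adjacent pair:
  14–29 m: −αΔT+βΔS = −(2.3 × 10⁻⁴)(-4.4)+(8.1 × 10⁻⁴)(+1.43) = 2.2 × 10⁻³ → stable
  29–41 m: −αΔT+βΔS = −(2.3 × 10⁻⁴)(+5.5)+(8.1 × 10⁻⁴)(-1.60) = -2.6 × 10⁻³ → UNSTABLE
  41–127 m: −αΔT+βΔS = −(2.3 × 10⁻⁴)(-1.5)+(8.1 × 10⁻⁴)(+1.56) = 1.6 × 10⁻³ → stable
The 29–41 m interval has Δρ < 0: lighter water underlies denser water.

29–41 m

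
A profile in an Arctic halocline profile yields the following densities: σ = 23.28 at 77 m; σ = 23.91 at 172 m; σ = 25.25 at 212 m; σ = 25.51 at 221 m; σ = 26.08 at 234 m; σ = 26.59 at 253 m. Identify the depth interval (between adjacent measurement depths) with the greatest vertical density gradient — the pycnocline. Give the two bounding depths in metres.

221–234 m

Compute the density gradient over each adjacent pair:
  77–172 m: Δρ/Δz = 0.63/95 = 6.6 × 10⁻³ kg m⁻⁴
  172–212 m: Δρ/Δz = 1.34/40 = 0.034 kg m⁻⁴
  212–221 m: Δρ/Δz = 0.26/9 = 0.029 kg m⁻⁴
  221–234 m: Δρ/Δz = 0.57/13 = 0.044 kg m⁻⁴
  234–253 m: Δρ/Δz = 0.51/19 = 0.027 kg m⁻⁴
The largest gradient is in the 221–234 m interval — the pycnocline.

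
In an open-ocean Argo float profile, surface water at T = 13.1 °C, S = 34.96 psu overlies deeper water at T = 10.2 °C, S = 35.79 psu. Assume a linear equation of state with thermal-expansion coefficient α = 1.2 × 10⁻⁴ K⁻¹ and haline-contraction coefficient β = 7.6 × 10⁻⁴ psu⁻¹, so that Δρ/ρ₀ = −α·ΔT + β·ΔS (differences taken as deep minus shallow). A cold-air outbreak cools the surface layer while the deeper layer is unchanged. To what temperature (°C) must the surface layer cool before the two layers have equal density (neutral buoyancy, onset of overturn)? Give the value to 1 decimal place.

Neutral buoyancy requires Δρ = 0, i.e. −α(T_deep − T_surf′) + β(S_deep − S_surf) = 0.
T_surf′ = T_deep − (β/α)·ΔS = 10.2 − (7.6 × 10⁻⁴/1.2 × 10⁻⁴)·(+0.83) = 4.943 °C.
Cooling required: 13.1 − (4.943) = 8.157 °C.

4.9 °C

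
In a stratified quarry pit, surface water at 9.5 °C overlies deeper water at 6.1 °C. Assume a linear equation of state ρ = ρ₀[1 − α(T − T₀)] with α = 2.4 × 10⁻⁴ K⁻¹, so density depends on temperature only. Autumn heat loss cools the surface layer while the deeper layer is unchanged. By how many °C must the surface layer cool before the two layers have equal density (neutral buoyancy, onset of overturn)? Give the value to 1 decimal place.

With temperature the only control, equal density requires T_surf′ = T_deep.
T_surf′ = 6.1 °C.
Cooling required: 9.5 − 6.1 = 3.4 °C.

3.4 °C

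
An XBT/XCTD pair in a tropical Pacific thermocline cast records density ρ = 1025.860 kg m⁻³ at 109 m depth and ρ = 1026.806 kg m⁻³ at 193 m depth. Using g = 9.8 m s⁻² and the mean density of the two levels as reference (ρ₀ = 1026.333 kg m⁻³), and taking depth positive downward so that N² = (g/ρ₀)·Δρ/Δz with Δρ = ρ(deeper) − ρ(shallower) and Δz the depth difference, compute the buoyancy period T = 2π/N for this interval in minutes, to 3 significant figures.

Δρ = 1026.806 − 1025.860 = 0.946 kg m⁻³ over Δz = 193 − 109 = 84 m.
N² = (9.8/1026.333) × (0.946/84) = 1.0753 × 10⁻⁴ s⁻².
N = √(1.0753 × 10⁻⁴) = 0.010370 rad s⁻¹, so T = 2π/N = 605.90 s = 10.098 min ≈ 10.1 min.

10.1 min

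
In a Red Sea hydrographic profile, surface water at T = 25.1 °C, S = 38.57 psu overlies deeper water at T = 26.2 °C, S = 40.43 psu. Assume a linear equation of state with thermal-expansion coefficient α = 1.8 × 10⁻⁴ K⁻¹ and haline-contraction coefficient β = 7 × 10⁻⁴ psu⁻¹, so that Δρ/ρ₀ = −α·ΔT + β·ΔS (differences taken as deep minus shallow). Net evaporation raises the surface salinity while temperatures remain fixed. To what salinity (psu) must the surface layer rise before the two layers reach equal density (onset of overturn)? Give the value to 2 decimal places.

Neutral buoyancy requires −α(T_deep − T_surf) + β(S_deep − S_surf′) = 0.
S_surf′ = S_deep − (α/β)·ΔT = 40.43 − (1.8 × 10⁻⁴/7 × 10⁻⁴)·(+1.1) = 40.1471 psu.
Increase required: 40.1471 − 38.57 = 1.5771 psu.

40.15 psu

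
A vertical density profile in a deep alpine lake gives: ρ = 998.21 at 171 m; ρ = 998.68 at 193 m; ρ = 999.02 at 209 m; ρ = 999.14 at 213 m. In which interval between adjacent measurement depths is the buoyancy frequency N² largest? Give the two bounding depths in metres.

209–213 m

Compute the density gradient over each adjacent pair:
  171–193 m: Δρ/Δz = 0.47/22 = 0.021 kg m⁻⁴
  193–209 m: Δρ/Δz = 0.34/16 = 0.021 kg m⁻⁴
  209–213 m: Δρ/Δz = 0.12/4 = 0.030 kg m⁻⁴
The largest gradient is in the 209–213 m interval — the pycnocline.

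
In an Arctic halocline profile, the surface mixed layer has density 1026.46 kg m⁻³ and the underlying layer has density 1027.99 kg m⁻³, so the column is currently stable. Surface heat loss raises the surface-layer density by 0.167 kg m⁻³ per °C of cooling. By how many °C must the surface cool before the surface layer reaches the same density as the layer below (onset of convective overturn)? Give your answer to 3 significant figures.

9.16 °C

Density deficit of the surface layer: 1027.99 − 1026.46 = 1.53 kg m⁻³.
Required change = 1.53 / 0.167 = 9.16 °C.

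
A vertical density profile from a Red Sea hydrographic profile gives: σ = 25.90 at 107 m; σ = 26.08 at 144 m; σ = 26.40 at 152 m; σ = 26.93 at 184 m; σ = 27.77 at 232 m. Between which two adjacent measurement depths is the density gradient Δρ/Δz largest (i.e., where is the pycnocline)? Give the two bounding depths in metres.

144–152 m

Compute the density gradient over each adjacent pair:
  107–144 m: Δρ/Δz = 0.18/37 = 4.9 × 10⁻³ kg m⁻⁴
  144–152 m: Δρ/Δz = 0.32/8 = 0.040 kg m⁻⁴
  152–184 m: Δρ/Δz = 0.53/32 = 0.017 kg m⁻⁴
  184–232 m: Δρ/Δz = 0.84/48 = 0.017 kg m⁻⁴
The largest gradient is in the 144–152 m interval — the pycnocline.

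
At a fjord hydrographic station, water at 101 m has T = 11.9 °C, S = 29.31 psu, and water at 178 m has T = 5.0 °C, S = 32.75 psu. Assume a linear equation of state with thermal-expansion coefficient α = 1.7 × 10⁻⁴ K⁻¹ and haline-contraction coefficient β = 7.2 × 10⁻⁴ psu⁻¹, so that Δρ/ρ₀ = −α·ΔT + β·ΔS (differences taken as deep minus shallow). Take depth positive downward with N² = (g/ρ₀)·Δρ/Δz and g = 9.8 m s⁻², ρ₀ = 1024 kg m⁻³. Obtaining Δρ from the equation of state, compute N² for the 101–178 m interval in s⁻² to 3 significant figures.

ΔT = -6.9 K, ΔS = +3.44 psu (deep − shallow).
Δρ/ρ₀ = −αΔT + βΔS = 1.173 × 10⁻³ + 2.4768 × 10⁻³ = 3.6498 × 10⁻³, so Δρ ≈ 3.737 kg m⁻³.
N² = (g/ρ₀)·Δρ/Δz = g·(Δρ/ρ₀)/Δz = 9.8 × 3.6498 × 10⁻³ / 77 = 4.6452 × 10⁻⁴ s⁻² ≈ 4.65 × 10⁻⁴ s⁻².

4.65 × 10⁻⁴ s⁻²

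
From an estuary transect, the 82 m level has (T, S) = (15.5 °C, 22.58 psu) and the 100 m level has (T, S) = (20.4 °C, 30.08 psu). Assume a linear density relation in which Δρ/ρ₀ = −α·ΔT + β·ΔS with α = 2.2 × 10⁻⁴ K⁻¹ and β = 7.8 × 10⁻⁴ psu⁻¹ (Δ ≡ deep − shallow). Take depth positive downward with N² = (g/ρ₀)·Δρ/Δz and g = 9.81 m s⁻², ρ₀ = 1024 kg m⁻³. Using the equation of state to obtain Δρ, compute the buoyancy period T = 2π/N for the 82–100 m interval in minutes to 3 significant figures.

2.05 min

ΔT = +4.9 K, ΔS = +7.50 psu (deep − shallow).
Δρ/ρ₀ = −αΔT + βΔS = -1.078 × 10⁻³ + 5.85 × 10⁻³ = 4.772 × 10⁻³, so Δρ ≈ 4.887 kg m⁻³.
N² = (g/ρ₀)·Δρ/Δz = g·(Δρ/ρ₀)/Δz = 9.81 × 4.772 × 10⁻³ / 18 = 2.6007 × 10⁻³ s⁻².
N = √(2.6007 × 10⁻³) = 0.050997 rad s⁻¹ → T = 2π/N = 123.21 s = 2.0535 min ≈ 2.05 min.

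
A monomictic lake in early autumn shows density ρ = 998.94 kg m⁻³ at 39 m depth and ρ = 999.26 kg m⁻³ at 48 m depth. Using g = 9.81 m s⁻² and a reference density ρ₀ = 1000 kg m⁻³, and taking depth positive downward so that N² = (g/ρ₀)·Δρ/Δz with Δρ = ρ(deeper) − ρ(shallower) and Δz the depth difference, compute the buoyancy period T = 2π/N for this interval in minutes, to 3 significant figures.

5.61 min

Δρ = 999.26 − 998.94 = 0.32 kg m⁻³ over Δz = 48 − 39 = 9 m.
N² = (9.81/1000) × (0.32/9) = 3.4880 × 10⁻⁴ s⁻².
N = √(3.4880 × 10⁻⁴) = 0.018676 rad s⁻¹, so T = 2π/N = 336.43 s = 5.6072 min ≈ 5.61 min.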